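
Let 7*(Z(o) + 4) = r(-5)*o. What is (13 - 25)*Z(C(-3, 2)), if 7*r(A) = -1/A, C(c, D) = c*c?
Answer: 11652/245 ≈ 47.559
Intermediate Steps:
C(c, D) = c²
r(A) = -1/(7*A) (r(A) = (-1/A)/7 = -1/(7*A))
Z(o) = -4 + o/245 (Z(o) = -4 + ((-⅐/(-5))*o)/7 = -4 + ((-⅐*(-⅕))*o)/7 = -4 + (o/35)/7 = -4 + o/245)
(13 - 25)*Z(C(-3, 2)) = (13 - 25)*(-4 + (1/245)*(-3)²) = -12*(-4 + (1/245)*9) = -12*(-4 + 9/245) = -12*(-971/245) = 11652/245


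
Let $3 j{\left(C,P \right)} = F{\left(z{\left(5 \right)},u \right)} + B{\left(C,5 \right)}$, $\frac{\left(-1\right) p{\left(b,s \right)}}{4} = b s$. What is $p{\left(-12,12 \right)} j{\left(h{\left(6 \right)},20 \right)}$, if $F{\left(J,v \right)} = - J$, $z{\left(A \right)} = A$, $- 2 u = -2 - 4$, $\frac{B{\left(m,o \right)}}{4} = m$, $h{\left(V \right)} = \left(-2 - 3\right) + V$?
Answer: $-192$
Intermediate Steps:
$h{\left(V \right)} = -5 + V$
$p{\left(b,s \right)} = - 4 b s$
$B{\left(m,o \right)} = 4 m$
$u = 3$ ($u = - \frac{-2 - 4}{2} = \left(- \frac{1}{2}\right) \left(-6\right) = 3$)
$j{\left(C,P \right)} = - \frac{5}{3} + \frac{4 C}{3}$ ($j{\left(C,P \right)} = \frac{\left(-1\right) 5 + 4 C}{3} = \frac{-5 + 4 C}{3} = - \frac{5}{3} + \frac{4 C}{3}$)
$p{\left(-12,12 \right)} j{\left(h{\left(6 \right)},20 \right)} = \left(-4\right) \left(-12\right) 12 \left(- \frac{5}{3} + \frac{4 \left(-5 + 6\right)}{3}\right) = 576 \left(- \frac{5}{3} + \frac{4}{3} \cdot 1\right) = 576 \left(- \frac{5}{3} + \frac{4}{3}\right) = 576 \left(- \frac{1}{3}\right) = -192$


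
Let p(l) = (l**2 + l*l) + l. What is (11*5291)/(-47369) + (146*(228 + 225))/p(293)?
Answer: -6877157269/8147041679 ≈ -0.84413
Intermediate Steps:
p(l) = l + 2*l**2 (p(l) = (l**2 + l**2) + l = 2*l**2 + l = l + 2*l**2)
(11*5291)/(-47369) + (146*(228 + 225))/p(293) = (11*5291)/(-47369) + (146*(228 + 225))/((293*(1 + 2*293))) = 58201*(-1/47369) + (146*453)/((293*(1 + 586))) = -58201/47369 + 66138/((293*587)) = -58201/47369 + 66138/171991 = -6877157269/8147041679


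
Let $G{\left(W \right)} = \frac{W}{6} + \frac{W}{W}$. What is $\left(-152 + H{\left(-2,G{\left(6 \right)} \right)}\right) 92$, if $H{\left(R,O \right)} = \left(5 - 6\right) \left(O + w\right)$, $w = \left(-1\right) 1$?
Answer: $-14076$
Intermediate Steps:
$w = -1$
$G{\left(W \right)} = 1 + \frac{W}{6}$ ($G{\left(W \right)} = W \frac{1}{6} + 1 = \frac{W}{6} + 1 = 1 + \frac{W}{6}$)
$H{\left(R,O \right)} = 1 - O$ ($H{\left(R,O \right)} = \left(5 - 6\right) \left(O - 1\right) = - (-1 + O) = 1 - O$)
$\left(-152 + H{\left(-2,G{\left(6 \right)} \right)}\right) 92 = \left(-152 + \left(1 - \left(1 + \frac{1}{6} \cdot 6\right)\right)\right) 92 = \left(-152 + \left(1 - \left(1 + 1\right)\right)\right) 92 = \left(-152 + \left(1 - 2\right)\right) 92 = \left(-152 - 1\right) 92 = \left(-153\right) 92 = -14076$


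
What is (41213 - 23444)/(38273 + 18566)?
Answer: 17769/56839 ≈ 0.31262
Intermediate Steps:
(41213 - 23444)/(38273 + 18566) = 17769/56839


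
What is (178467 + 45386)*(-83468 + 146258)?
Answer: 14055729870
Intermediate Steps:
(178467 + 45386)*(-83468 + 146258) = 223853*62790 = 14055729870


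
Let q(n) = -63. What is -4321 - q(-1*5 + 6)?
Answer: -4258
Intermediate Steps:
-4321 - q(-1*5 + 6) = -4321 - 1*(-63) = -4321 + 63 = -4258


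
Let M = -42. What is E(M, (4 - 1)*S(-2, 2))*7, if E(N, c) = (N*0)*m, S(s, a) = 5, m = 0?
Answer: 0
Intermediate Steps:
E(N, c) = 0 (E(N, c) = (N*0)*0 = 0*0 = 0)
E(M, (4 - 1)*S(-2, 2))*7 = 0*7 = 0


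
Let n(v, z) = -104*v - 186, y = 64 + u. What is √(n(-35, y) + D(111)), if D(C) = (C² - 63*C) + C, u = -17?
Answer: √8893 ≈ 94.303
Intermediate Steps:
y = 47 (y = 64 - 17 = 47)
n(v, z) = -186 - 104*v
D(C) = C² - 62*C
√(n(-35, y) + D(111)) = √((-186 - 104*(-35)) + 111*(-62 + 111)) = √((-186 + 3640) + 111*49) = √(3454 + 5439) = √8893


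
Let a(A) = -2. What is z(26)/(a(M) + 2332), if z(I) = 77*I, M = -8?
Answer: 1001/1165 ≈ 0.85923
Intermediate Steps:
z(26)/(a(M) + 2332) = (77*26)/(-2 + 2332) = 2002/2330 = 2002*(1/2330) = 1001/1165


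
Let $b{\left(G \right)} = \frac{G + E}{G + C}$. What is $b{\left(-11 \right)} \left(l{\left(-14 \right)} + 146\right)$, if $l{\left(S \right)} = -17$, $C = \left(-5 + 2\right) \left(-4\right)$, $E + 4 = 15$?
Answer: $0$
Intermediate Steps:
$E = 11$ ($E = -4 + 15 = 11$)
$C = 12$ ($C = \left(-3\right) \left(-4\right) = 12$)
$b{\left(G \right)} = \frac{11 + G}{12 + G}$ ($b{\left(G \right)} = \frac{G + 11}{G + 12} = \frac{11 + G}{12 + G}$)
$b{\left(-11 \right)} \left(l{\left(-14 \right)} + 146\right) = \frac{11 - 11}{12 - 11} \left(-17 + 146\right) = 1^{-1} \cdot 0 \cdot 129 = 1 \cdot 0 \cdot 129 = 0 \cdot 129 = 0$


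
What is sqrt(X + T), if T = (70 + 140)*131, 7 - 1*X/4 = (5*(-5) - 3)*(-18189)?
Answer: I*sqrt(2009630) ≈ 1417.6*I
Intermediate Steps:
X = -2037140 (X = 28 - 4*(5*(-5) - 3)*(-18189) = 28 - 4*(-25 - 3)*(-18189) = 28 - (-112)*(-18189) = 28 - 4*509292 = 28 - 2037168 = -2037140)
T = 27510 (T = 210*131 = 27510)
sqrt(X + T) = sqrt(-2037140 + 27510) = sqrt(-2009630) = I*sqrt(2009630)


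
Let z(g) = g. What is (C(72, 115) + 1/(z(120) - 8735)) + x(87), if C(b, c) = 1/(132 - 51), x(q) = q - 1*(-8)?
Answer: 66300959/697815 ≈ 95.012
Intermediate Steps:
x(q) = 8 + q (x(q) = q + 8 = 8 + q)
C(b, c) = 1/81
(C(72, 115) + 1/(z(120) - 8735)) + x(87) = (1/81 + 1/(120 - 8735)) + (8 + 87) = (1/81 + 1/(-8615)) + 95 = (1/81 - 1/8615) + 95 = 8534/697815 + 95 = 66300959/697815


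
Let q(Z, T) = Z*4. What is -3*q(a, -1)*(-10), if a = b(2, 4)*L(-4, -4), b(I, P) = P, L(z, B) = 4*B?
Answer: -7680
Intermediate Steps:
a = -64 (a = 4*(4*(-4)) = 4*(-16) = -64)
q(Z, T) = 4*Z
-3*q(a, -1)*(-10) = -12*(-64)*(-10) = -3*(-256)*(-10) = 768*(-10) = -7680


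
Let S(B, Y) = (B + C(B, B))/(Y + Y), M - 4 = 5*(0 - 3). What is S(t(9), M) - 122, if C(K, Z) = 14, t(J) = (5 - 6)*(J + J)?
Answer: -1340/11 ≈ -121.82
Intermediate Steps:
M = -11 (M = 4 + 5*(0 - 3) = 4 + 5*(-3) = 4 - 15 = -11)
t(J) = -2*J
S(B, Y) = (14 + B)/(2*Y) (S(B, Y) = (B + 14)/(Y + Y) = (14 + B)/((2*Y)) = (14 + B)*(1/(2*Y)) = (14 + B)/(2*Y))
S(t(9), M) - 122 = (½)*(14 - 2*9)/(-11) - 122 = (½)*(-1/11)*(14 - 18) - 122 = (½)*(-1/11)*(-4) - 122 = 2/11 - 122 = -1340/11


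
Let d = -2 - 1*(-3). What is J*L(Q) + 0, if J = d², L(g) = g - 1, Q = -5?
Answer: -6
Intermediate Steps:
d = 1 (d = -2 + 3 = 1)
L(g) = -1 + g
J = 1 (J = 1² = 1)
J*L(Q) + 0 = 1*(-1 - 5) + 0 = 1*(-6) + 0 = -6 + 0 = -6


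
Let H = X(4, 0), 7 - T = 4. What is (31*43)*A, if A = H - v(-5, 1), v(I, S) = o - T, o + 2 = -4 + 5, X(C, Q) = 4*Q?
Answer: 5332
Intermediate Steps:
T = 3 (T = 7 - 1*4 = 7 - 4 = 3)
o = -1 (o = -2 + (-4 + 5) = -2 + 1 = -1)
v(I, S) = -4 (v(I, S) = -1 - 1*3 = -1 - 3 = -4)
H = 0 (H = 4*0 = 0)
A = 4 (A = 0 - 1*(-4) = 0 + 4 = 4)
(31*43)*A = (31*43)*4 = 1333*4 = 5332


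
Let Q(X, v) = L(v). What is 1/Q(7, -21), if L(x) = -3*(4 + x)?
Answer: 1/51 ≈ 0.019608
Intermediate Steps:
L(x) = -12 - 3*x
Q(X, v) = -12 - 3*v
1/Q(7, -21) = 1/(-12 - 3*(-21)) = 1/(-12 + 63) = 1/51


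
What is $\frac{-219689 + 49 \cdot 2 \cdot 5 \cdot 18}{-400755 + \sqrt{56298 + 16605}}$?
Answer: $\frac{28168935365}{53534832374} + \frac{210869 \sqrt{72903}}{160604497122} \approx 0.52653$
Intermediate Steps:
$\frac{-219689 + 49 \cdot 2 \cdot 5 \cdot 18}{-400755 + \sqrt{56298 + 16605}} = \frac{-219689 + 49 \cdot 10 \cdot 18}{-400755 + \sqrt{72903}} = \frac{-219689 + 490 \cdot 18}{-400755 + \sqrt{72903}} = \frac{-219689 + 8820}{-400755 + \sqrt{72903}} = - \frac{210869}{-400755 + \sqrt{72903}}$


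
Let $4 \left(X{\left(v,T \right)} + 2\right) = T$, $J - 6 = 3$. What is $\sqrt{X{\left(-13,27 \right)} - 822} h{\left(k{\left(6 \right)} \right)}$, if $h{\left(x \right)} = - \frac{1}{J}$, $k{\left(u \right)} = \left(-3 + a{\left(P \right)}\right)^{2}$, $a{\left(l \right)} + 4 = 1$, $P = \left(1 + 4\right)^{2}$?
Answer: $- \frac{i \sqrt{3269}}{18} \approx - 3.1764 i$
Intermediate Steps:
$P = 25$ ($P = 5^{2} = 25$)
$J = 9$ ($J = 6 + 3 = 9$)
$X{\left(v,T \right)} = -2 + \frac{T}{4}$
$a{\left(l \right)} = -3$ ($a{\left(l \right)} = -4 + 1 = -3$)
$k{\left(u \right)} = 36$ ($k{\left(u \right)} = \left(-3 - 3\right)^{2} = \left(-6\right)^{2} = 36$)
$h{\left(x \right)} = - \frac{1}{9}$
$\sqrt{X{\left(-13,27 \right)} - 822} h{\left(k{\left(6 \right)} \right)} = \sqrt{\left(-2 + \frac{1}{4} \cdot 27\right) - 822} \left(- \frac{1}{9}\right) = \sqrt{\left(-2 + \frac{27}{4}\right) - 822} \left(- \frac{1}{9}\right) = \sqrt{\frac{19}{4} - 822} \left(- \frac{1}{9}\right) = \sqrt{- \frac{3269}{4}} \left(- \frac{1}{9}\right) = \frac{i \sqrt{3269}}{2} \left(- \frac{1}{9}\right) = - \frac{i \sqrt{3269}}{18}$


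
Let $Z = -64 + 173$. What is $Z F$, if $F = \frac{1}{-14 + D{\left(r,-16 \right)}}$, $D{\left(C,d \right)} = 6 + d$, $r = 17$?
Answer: $- \frac{109}{24} \approx -4.5417$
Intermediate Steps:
$Z = 109$
$F = - \frac{1}{24}$ ($F = \frac{1}{-14 + \left(6 - 16\right)} = \frac{1}{-14 - 10} = \frac{1}{-24} = - \frac{1}{24} \approx -0.041667$)
$Z F = 109 \left(- \frac{1}{24}\right) = - \frac{109}{24}$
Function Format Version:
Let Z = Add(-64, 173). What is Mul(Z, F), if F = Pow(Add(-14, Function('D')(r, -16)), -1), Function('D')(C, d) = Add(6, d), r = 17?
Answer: Rational(-109, 24) ≈ -4.5417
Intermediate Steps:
Z = 109
F = Rational(-1, 24) (F = Pow(Add(-14, Add(6, -16)), -1) = Pow(Add(-14, -10), -1) = Pow(-24, -1) = Rational(-1, 24) ≈ -0.041667)
Mul(Z, F) = Mul(109, Rational(-1, 24)) = Rational(-109, 24)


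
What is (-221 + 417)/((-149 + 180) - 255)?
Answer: -7/8 ≈ -0.87500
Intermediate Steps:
(-221 + 417)/((-149 + 180) - 255) = 196/(31 - 255) = 196/(-224) = 196*(-1/224) = -7/8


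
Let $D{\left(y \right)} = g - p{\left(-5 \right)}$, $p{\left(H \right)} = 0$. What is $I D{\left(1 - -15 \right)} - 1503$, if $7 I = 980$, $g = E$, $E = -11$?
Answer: $-3043$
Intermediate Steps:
$g = -11$
$D{\left(y \right)} = -11$ ($D{\left(y \right)} = -11 - 0 = -11 + 0 = -11$)
$I = 140$ ($I = \frac{1}{7} \cdot 980 = 140$)
$I D{\left(1 - -15 \right)} - 1503 = 140 \left(-11\right) - 1503 = -1540 - 1503 = -3043$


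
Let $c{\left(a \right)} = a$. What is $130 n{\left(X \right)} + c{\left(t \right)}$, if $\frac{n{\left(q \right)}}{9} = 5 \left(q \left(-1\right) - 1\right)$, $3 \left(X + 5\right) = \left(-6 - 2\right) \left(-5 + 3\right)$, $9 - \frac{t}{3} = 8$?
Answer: $-7797$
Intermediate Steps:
$t = 3$ ($t = 27 - 24 = 3$)
$X = \frac{1}{3}$ ($X = -5 + \frac{\left(-6 - 2\right) \left(-5 + 3\right)}{3} = -5 + \frac{\left(-8\right) \left(-2\right)}{3} = -5 + \frac{1}{3} \cdot 16 = -5 + \frac{16}{3} = \frac{1}{3} \approx 0.33333$)
$n{\left(q \right)} = -45 - 45 q$ ($n{\left(q \right)} = 9 \cdot 5 \left(q \left(-1\right) - 1\right) = 9 \cdot 5 \left(- q - 1\right) = 9 \cdot 5 \left(-1 - q\right) = 9 \left(-5 - 5 q\right) = -45 - 45 q$)
$130 n{\left(X \right)} + c{\left(t \right)} = 130 \left(-45 - 15\right) + 3 = 130 \left(-60\right) + 3 = -7800 + 3 = -7797$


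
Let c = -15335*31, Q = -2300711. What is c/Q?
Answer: 475385/2300711 ≈ 0.20663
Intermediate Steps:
c = -475385
c/Q = -475385/(-2300711) = -475385*(-1/2300711) = 475385/2300711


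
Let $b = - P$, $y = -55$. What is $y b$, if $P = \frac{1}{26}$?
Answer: $\frac{55}{26} \approx 2.1154$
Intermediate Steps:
$P = \frac{1}{26} \approx 0.038462$
$b = - \frac{1}{26}$ ($b = \left(-1\right) \frac{1}{26} = - \frac{1}{26} \approx -0.038462$)
$y b = \left(-55\right) \left(- \frac{1}{26}\right) = \frac{55}{26}$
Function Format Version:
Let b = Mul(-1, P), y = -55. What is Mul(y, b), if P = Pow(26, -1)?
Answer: Rational(55, 26) ≈ 2.1154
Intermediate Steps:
P = Rational(1, 26) ≈ 0.038462
b = Rational(-1, 26) (b = Mul(-1, Rational(1, 26)) = Rational(-1, 26) ≈ -0.038462)
Mul(y, b) = Mul(-55, Rational(-1, 26)) = Rational(55, 26)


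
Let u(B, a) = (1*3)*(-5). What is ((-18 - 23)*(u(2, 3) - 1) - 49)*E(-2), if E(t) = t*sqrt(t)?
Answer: -1214*I*sqrt(2) ≈ -1716.9*I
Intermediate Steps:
u(B, a) = -15 (u(B, a) = 3*(-5) = -15)
E(t) = t**(3/2)
((-18 - 23)*(u(2, 3) - 1) - 49)*E(-2) = ((-18 - 23)*(-15 - 1) - 49)*(-2)**(3/2) = (-41*(-16) - 49)*(-2*I*sqrt(2)) = (656 - 49)*(-2*I*sqrt(2)) = 607*(-2*I*sqrt(2)) = -1214*I*sqrt(2)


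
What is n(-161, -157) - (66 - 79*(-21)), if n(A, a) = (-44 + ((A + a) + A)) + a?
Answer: -2405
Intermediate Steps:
n(A, a) = -44 + 2*A + 2*a (n(A, a) = (-44 + (a + 2*A)) + a = (-44 + a + 2*A) + a = -44 + 2*A + 2*a)
n(-161, -157) - (66 - 79*(-21)) = (-44 + 2*(-161) + 2*(-157)) - (66 - 79*(-21)) = (-44 - 322 - 314) - (66 + 1659) = -680 - 1*1725 = -680 - 1725 = -2405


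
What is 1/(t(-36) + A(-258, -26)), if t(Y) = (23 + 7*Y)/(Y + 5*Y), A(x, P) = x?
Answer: -216/55499 ≈ -0.0038920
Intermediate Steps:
t(Y) = (23 + 7*Y)/(6*Y) (t(Y) = (23 + 7*Y)/((6*Y)) = (23 + 7*Y)*(1/(6*Y)) = (23 + 7*Y)/(6*Y))
1/(t(-36) + A(-258, -26)) = 1/((⅙)*(23 + 7*(-36))/(-36) - 258) = 1/((⅙)*(-1/36)*(23 - 252) - 258) = 1/((⅙)*(-1/36)*(-229) - 258) = 1/(229/216 - 258) = 1/(-55499/216) = -216/55499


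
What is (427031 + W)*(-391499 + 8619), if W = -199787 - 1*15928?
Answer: -80908670080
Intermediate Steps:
W = -215715 (W = -199787 - 15928 = -215715)
(427031 + W)*(-391499 + 8619) = (427031 - 215715)*(-391499 + 8619) = 211316*(-382880) = -80908670080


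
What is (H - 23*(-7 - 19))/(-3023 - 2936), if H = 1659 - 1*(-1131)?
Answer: -3388/5959 ≈ -0.56855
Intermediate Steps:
H = 2790 (H = 1659 + 1131 = 2790)
(H - 23*(-7 - 19))/(-3023 - 2936) = (2790 - 23*(-7 - 19))/(-3023 - 2936) = (2790 - 23*(-26))/(-5959) = (2790 + 598)*(-1/5959) = 3388*(-1/5959) = -3388/5959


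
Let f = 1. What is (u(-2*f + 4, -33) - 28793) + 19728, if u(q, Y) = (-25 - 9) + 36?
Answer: -9063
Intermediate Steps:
u(q, Y) = 2 (u(q, Y) = -34 + 36 = 2)
(u(-2*f + 4, -33) - 28793) + 19728 = (2 - 28793) + 19728 = -28791 + 19728 = -9063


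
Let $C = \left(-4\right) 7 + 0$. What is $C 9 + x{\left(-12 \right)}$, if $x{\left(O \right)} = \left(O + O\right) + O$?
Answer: $-288$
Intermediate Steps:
$C = -28$ ($C = -28 + 0 = -28$)
$x{\left(O \right)} = 3 O$ ($x{\left(O \right)} = 2 O + O = 3 O$)
$C 9 + x{\left(-12 \right)} = \left(-28\right) 9 + 3 \left(-12\right) = -252 - 36 = -288$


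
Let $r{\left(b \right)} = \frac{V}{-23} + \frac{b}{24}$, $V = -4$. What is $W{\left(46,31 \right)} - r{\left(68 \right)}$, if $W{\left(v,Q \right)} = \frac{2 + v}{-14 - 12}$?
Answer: $- \frac{8707}{1794} \approx -4.8534$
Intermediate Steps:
$W{\left(v,Q \right)} = - \frac{1}{13} - \frac{v}{26}$ ($W{\left(v,Q \right)} = \frac{2 + v}{-26} = \left(2 + v\right) \left(- \frac{1}{26}\right) = - \frac{1}{13} - \frac{v}{26}$)
$r{\left(b \right)} = \frac{4}{23} + \frac{b}{24}$ ($r{\left(b \right)} = - \frac{4}{-23} + \frac{b}{24} = \left(-4\right) \left(- \frac{1}{23}\right) + b \frac{1}{24} = \frac{4}{23} + \frac{b}{24}$)
$W{\left(46,31 \right)} - r{\left(68 \right)} = \left(- \frac{1}{13} - \frac{23}{13}\right) - \left(\frac{4}{23} + \frac{1}{24} \cdot 68\right) = \left(- \frac{1}{13} - \frac{23}{13}\right) - \left(\frac{4}{23} + \frac{17}{6}\right) = - \frac{24}{13} - \frac{415}{138} = - \frac{8707}{1794}$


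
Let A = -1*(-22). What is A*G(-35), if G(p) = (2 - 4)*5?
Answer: -220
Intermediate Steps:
G(p) = -10 (G(p) = -2*5 = -10)
A = 22
A*G(-35) = 22*(-10) = -220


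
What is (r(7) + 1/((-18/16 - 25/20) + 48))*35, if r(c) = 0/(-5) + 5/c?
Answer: 1881/73 ≈ 25.767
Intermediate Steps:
r(c) = 5/c (r(c) = 0*(-⅕) + 5/c = 0 + 5/c = 5/c)
(r(7) + 1/((-18/16 - 25/20) + 48))*35 = (5/7 + 1/((-18/16 - 25/20) + 48))*35 = (5*(⅐) + 1/((-18*1/16 - 25*1/20) + 48))*35 = (5/7 + 1/((-9/8 - 5/4) + 48))*35 = (5/7 + 1/(-19/8 + 48))*35 = (5/7 + 1/(365/8))*35 = (5/7 + 8/365)*35 = (1881/2555)*35 = 1881/73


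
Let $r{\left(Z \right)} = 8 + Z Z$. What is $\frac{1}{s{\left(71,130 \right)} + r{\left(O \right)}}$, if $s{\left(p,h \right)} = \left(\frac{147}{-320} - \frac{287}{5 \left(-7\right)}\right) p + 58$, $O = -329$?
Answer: $\frac{320}{34834107} \approx 9.1864 \cdot 10^{-6}$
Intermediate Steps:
$r{\left(Z \right)} = 8 + Z^{2}$
$s{\left(p,h \right)} = 58 + \frac{2477 p}{320}$ ($s{\left(p,h \right)} = \left(147 \left(- \frac{1}{320}\right) - \frac{287}{-35}\right) p + 58 = \left(- \frac{147}{320} - - \frac{41}{5}\right) p + 58 = \left(- \frac{147}{320} + \frac{41}{5}\right) p + 58 = \frac{2477 p}{320} + 58 = 58 + \frac{2477 p}{320}$)
$\frac{1}{s{\left(71,130 \right)} + r{\left(O \right)}} = \frac{1}{\left(58 + \frac{2477}{320} \cdot 71\right) + \left(8 + \left(-329\right)^{2}\right)} = \frac{1}{\left(58 + \frac{175867}{320}\right) + \left(8 + 108241\right)} = \frac{1}{\frac{194427}{320} + 108249} = \frac{1}{\frac{34834107}{320}} = \frac{320}{34834107}$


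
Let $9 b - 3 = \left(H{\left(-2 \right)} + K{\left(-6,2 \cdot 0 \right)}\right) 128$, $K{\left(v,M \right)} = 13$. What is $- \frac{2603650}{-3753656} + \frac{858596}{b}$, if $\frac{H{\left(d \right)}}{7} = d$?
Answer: $- \frac{14502770393267}{234603500} \approx -61818.0$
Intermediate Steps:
$H{\left(d \right)} = 7 d$
$b = - \frac{125}{9}$ ($b = \frac{1}{3} + \frac{\left(7 \left(-2\right) + 13\right) 128}{9} = \frac{1}{3} + \frac{\left(-14 + 13\right) 128}{9} = \frac{1}{3} + \frac{\left(-1\right) 128}{9} = \frac{1}{3} + \frac{1}{9} \left(-128\right) = \frac{1}{3} - \frac{128}{9} = - \frac{125}{9} \approx -13.889$)
$- \frac{2603650}{-3753656} + \frac{858596}{b} = - \frac{2603650}{-3753656} + \frac{858596}{- \frac{125}{9}} = \left(-2603650\right) \left(- \frac{1}{3753656}\right) + 858596 \left(- \frac{9}{125}\right) = \frac{1301825}{1876828} - \frac{7727364}{125} = - \frac{14502770393267}{234603500}$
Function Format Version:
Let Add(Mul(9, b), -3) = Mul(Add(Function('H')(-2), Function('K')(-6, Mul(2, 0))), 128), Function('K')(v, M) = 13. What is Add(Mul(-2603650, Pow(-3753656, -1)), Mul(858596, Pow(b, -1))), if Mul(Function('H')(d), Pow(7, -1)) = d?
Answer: Rational(-14502770393267, 234603500) ≈ -61818.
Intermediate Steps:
Function('H')(d) = Mul(7, d)
b = Rational(-125, 9) (b = Add(Rational(1, 3), Mul(Rational(1, 9), Mul(Add(Mul(7, -2), 13), 128))) = Add(Rational(1, 3), Mul(Rational(1, 9), Mul(Add(-14, 13), 128))) = Add(Rational(1, 3), Mul(Rational(1, 9), Mul(-1, 128))) = Add(Rational(1, 3), Mul(Rational(1, 9), -128)) = Add(Rational(1, 3), Rational(-128, 9)) = Rational(-125, 9) ≈ -13.889)
Add(Mul(-2603650, Pow(-3753656, -1)), Mul(858596, Pow(b, -1))) = Add(Mul(-2603650, Pow(-3753656, -1)), Mul(858596, Pow(Rational(-125, 9), -1))) = Add(Mul(-2603650, Rational(-1, 3753656)), Mul(858596, Rational(-9, 125))) = Add(Rational(1301825, 1876828), Rational(-7727364, 125)) = Rational(-14502770393267, 234603500)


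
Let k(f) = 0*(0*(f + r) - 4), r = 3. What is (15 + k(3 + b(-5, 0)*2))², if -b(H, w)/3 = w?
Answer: 225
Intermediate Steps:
b(H, w) = -3*w
k(f) = 0 (k(f) = 0*(0*(f + 3) - 4) = 0*(0*(3 + f) - 4) = 0*(0 - 4) = 0*(-4) = 0)
(15 + k(3 + b(-5, 0)*2))² = (15 + 0)² = 15² = 225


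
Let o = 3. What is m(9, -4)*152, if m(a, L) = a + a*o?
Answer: 5472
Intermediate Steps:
m(a, L) = 4*a (m(a, L) = a + a*3 = a + 3*a = 4*a)
m(9, -4)*152 = (4*9)*152 = 36*152 = 5472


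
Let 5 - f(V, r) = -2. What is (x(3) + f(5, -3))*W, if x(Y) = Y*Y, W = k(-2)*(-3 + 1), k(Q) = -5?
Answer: 160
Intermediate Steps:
f(V, r) = 7 (f(V, r) = 5 - 1*(-2) = 5 + 2 = 7)
W = 10 (W = -5*(-3 + 1) = -5*(-2) = 10)
x(Y) = Y**2
(x(3) + f(5, -3))*W = (3**2 + 7)*10 = (9 + 7)*10 = 16*10 = 160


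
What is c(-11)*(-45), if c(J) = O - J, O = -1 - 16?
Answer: 270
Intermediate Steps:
O = -17
c(J) = -17 - J
c(-11)*(-45) = (-17 - 1*(-11))*(-45) = (-17 + 11)*(-45) = -6*(-45) = 270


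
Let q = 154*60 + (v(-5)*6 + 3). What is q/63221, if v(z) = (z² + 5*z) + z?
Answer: 9213/63221 ≈ 0.14573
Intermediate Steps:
v(z) = z² + 6*z
q = 9213 (q = 154*60 + (-5*(6 - 5)*6 + 3) = 9240 + (-5*1*6 + 3) = 9240 + (-5*6 + 3) = 9240 + (-30 + 3) = 9240 - 27 = 9213)
q/63221 = 9213/63221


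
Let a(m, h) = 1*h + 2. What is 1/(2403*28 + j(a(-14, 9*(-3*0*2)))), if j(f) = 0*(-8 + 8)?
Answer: 1/67284 ≈ 1.4862e-5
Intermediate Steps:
a(m, h) = 2 + h (a(m, h) = h + 2 = 2 + h)
j(f) = 0 (j(f) = 0*0 = 0)
1/(2403*28 + j(a(-14, 9*(-3*0*2)))) = 1/(2403*28 + 0) = 1/(67284 + 0) = 1/67284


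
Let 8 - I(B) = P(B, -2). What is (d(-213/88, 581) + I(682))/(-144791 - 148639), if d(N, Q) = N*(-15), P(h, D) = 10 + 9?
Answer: -2227/25821840 ≈ -8.6245e-5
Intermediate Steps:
P(h, D) = 19
I(B) = -11 (I(B) = 8 - 1*19 = 8 - 19 = -11)
d(N, Q) = -15*N
(d(-213/88, 581) + I(682))/(-144791 - 148639) = (-(-3195)/88 - 11)/(-144791 - 148639) = (-(-3195)/88 - 11)/(-293430) = (-15*(-213/88) - 11)*(-1/293430) = (3195/88 - 11)*(-1/293430) = (2227/88)*(-1/293430) = -2227/25821840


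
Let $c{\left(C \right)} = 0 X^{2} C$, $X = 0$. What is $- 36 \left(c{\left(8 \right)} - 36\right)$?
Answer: $1296$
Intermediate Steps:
$c{\left(C \right)} = 0$ ($c{\left(C \right)} = 0 \cdot 0^{2} C = 0 \cdot 0 C = 0 C = 0$)
$- 36 \left(c{\left(8 \right)} - 36\right) = - 36 \left(0 - 36\right) = \left(-36\right) \left(-36\right) = 1296$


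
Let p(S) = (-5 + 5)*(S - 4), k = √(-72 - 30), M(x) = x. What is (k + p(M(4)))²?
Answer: -102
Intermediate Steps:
k = I*√102 (k = √(-102) = I*√102 ≈ 10.1*I)
p(S) = 0 (p(S) = 0*(-4 + S) = 0)
(k + p(M(4)))² = (I*√102 + 0)² = (I*√102)² = -102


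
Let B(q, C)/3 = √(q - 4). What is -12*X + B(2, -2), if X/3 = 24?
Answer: -864 + 3*I*√2 ≈ -864.0 + 4.2426*I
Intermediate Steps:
B(q, C) = 3*√(-4 + q) (B(q, C) = 3*√(q - 4) = 3*√(-4 + q))
X = 72 (X = 3*24 = 72)
-12*X + B(2, -2) = -12*72 + 3*√(-4 + 2) = -864 + 3*√(-2) = -864 + 3*(I*√2) = -864 + 3*I*√2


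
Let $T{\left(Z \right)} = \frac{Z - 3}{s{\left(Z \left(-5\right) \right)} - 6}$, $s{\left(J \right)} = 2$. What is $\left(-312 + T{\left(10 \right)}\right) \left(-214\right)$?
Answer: $\frac{134285}{2} \approx 67143.0$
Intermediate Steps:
$T{\left(Z \right)} = \frac{3}{4} - \frac{Z}{4}$ ($T{\left(Z \right)} = \frac{Z - 3}{2 - 6} = \frac{-3 + Z}{-4} = \left(-3 + Z\right) \left(- \frac{1}{4}\right) = \frac{3}{4} - \frac{Z}{4}$)
$\left(-312 + T{\left(10 \right)}\right) \left(-214\right) = \left(-312 + \left(\frac{3}{4} - \frac{5}{2}\right)\right) \left(-214\right) = \left(-312 - \frac{7}{4}\right) \left(-214\right) = \left(- \frac{1255}{4}\right) \left(-214\right) = \frac{134285}{2}$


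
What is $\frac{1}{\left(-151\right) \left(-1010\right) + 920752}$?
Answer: $\frac{1}{1073262} \approx 9.3174 \cdot 10^{-7}$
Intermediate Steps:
$\frac{1}{\left(-151\right) \left(-1010\right) + 920752} = \frac{1}{152510 + 920752} = \frac{1}{1073262}$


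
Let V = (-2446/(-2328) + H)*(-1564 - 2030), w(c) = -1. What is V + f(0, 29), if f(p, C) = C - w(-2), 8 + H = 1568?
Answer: -1088414917/194 ≈ -5.6104e+6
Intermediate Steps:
H = 1560 (H = -8 + 1568 = 1560)
V = -1088420737/194 (V = (-2446/(-2328) + 1560)*(-1564 - 2030) = (-2446*(-1/2328) + 1560)*(-3594) = (1223/1164 + 1560)*(-3594) = (1817063/1164)*(-3594) = -1088420737/194 ≈ -5.6104e+6)
f(p, C) = 1 + C (f(p, C) = C - 1*(-1) = C + 1 = 1 + C)
V + f(0, 29) = -1088420737/194 + (1 + 29) = -1088420737/194 + 30 = -1088414917/194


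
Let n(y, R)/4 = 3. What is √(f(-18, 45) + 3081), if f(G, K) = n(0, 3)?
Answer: √3093 ≈ 55.615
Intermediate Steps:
n(y, R) = 12 (n(y, R) = 4*3 = 12)
f(G, K) = 12
√(f(-18, 45) + 3081) = √(12 + 3081) = √3093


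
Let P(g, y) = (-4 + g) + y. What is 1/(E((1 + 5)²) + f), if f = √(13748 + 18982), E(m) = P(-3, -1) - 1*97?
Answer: 7/1447 + √32730/21705 ≈ 0.013173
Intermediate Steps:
P(g, y) = -4 + g + y
E(m) = -105 (E(m) = (-4 - 3 - 1) - 1*97 = -8 - 97 = -105)
f = √32730 ≈ 180.91
1/(E((1 + 5)²) + f) = 1/(-105 + √32730)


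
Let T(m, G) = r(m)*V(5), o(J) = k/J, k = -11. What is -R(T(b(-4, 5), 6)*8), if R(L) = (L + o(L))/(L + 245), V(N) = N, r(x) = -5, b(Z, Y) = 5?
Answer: 39989/9000 ≈ 4.4432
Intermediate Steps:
o(J) = -11/J
T(m, G) = -25 (T(m, G) = -5*5 = -25)
R(L) = (L - 11/L)/(245 + L) (R(L) = (L - 11/L)/(L + 245) = (L - 11/L)/(245 + L))
-R(T(b(-4, 5), 6)*8) = -(-11 + (-25*8)²)/(((-25*8))*(245 - 25*8)) = -(-11 + (-200)²)/((-200)*(245 - 200)) = -(-1)*(-11 + 40000)/(200*45) = -(-1)*39989/(200*45) = -1*(-39989/9000) = 39989/9000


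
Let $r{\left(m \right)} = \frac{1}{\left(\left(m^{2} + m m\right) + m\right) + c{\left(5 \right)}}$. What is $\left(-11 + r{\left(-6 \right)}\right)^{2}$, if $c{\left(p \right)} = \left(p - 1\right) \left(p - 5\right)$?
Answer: $\frac{525625}{4356} \approx 120.67$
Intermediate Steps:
$c{\left(p \right)} = \left(-1 + p\right) \left(-5 + p\right)$
$r{\left(m \right)} = \frac{1}{m + 2 m^{2}}$ ($r{\left(m \right)} = \frac{1}{\left(\left(m^{2} + m m\right) + m\right) + \left(5 + 5^{2} - 30\right)} = \frac{1}{\left(\left(m^{2} + m^{2}\right) + m\right) + \left(5 + 25 - 30\right)} = \frac{1}{\left(2 m^{2} + m\right) + 0} = \frac{1}{\left(m + 2 m^{2}\right) + 0} = \frac{1}{m + 2 m^{2}}$)
$\left(-11 + r{\left(-6 \right)}\right)^{2} = \left(-11 + \frac{1}{\left(-6\right) \left(1 + 2 \left(-6\right)\right)}\right)^{2} = \left(-11 - \frac{1}{6 \left(1 - 12\right)}\right)^{2} = \left(-11 - \frac{1}{6 \left(-11\right)}\right)^{2} = \left(-11 - - \frac{1}{66}\right)^{2} = \left(-11 + \frac{1}{66}\right)^{2} = \left(- \frac{725}{66}\right)^{2} = \frac{525625}{4356}$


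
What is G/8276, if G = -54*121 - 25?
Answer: -6559/8276 ≈ -0.79253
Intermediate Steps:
G = -6559 (G = -6534 - 25 = -6559)
G/8276 = -6559/8276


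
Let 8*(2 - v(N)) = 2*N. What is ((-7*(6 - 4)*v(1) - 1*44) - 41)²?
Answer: 47961/4 ≈ 11990.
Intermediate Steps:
v(N) = 2 - N/4
((-7*(6 - 4)*v(1) - 1*44) - 41)² = ((-7*(6 - 4)*(2 - ¼*1) - 1*44) - 41)² = ((-14*(2 - ¼) - 44) - 41)² = ((-14*7/4 - 44) - 41)² = ((-7*7/2 - 44) - 41)² = ((-49/2 - 44) - 41)² = (-137/2 - 41)² = (-219/2)² = 47961/4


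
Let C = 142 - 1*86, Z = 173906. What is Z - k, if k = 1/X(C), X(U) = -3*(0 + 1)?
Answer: 521719/3 ≈ 1.7391e+5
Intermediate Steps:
C = 56 (C = 142 - 86 = 56)
X(U) = -3 (X(U) = -3*1 = -3)
k = -⅓ (k = 1/(-3) = -⅓ ≈ -0.33333)
Z - k = 173906 - 1*(-⅓) = 173906 + ⅓ = 521719/3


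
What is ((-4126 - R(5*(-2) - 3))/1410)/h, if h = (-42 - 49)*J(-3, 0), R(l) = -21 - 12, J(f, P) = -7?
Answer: -4093/898170 ≈ -0.0045570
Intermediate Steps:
R(l) = -33
h = 637 (h = (-42 - 49)*(-7) = -91*(-7) = 637)
((-4126 - R(5*(-2) - 3))/1410)/h = ((-4126 - 1*(-33))/1410)/637 = ((-4126 + 33)*(1/1410))*(1/637) = -4093*1/1410*(1/637) = -4093/1410*1/637 = -4093/898170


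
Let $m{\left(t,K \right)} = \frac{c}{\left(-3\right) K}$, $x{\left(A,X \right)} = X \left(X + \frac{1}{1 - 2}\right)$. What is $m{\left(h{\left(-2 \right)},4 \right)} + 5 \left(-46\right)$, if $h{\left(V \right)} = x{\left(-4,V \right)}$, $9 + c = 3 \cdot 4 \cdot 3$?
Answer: $- \frac{929}{4} \approx -232.25$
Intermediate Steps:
$x{\left(A,X \right)} = X \left(-1 + X\right)$ ($x{\left(A,X \right)} = X \left(X + \frac{1}{-1}\right) = X \left(X - 1\right) = X \left(-1 + X\right)$)
$c = 27$ ($c = -9 + 3 \cdot 4 \cdot 3 = -9 + 12 \cdot 3 = -9 + 36 = 27$)
$h{\left(V \right)} = V \left(-1 + V\right)$
$m{\left(t,K \right)} = - \frac{9}{K}$ ($m{\left(t,K \right)} = \frac{27}{\left(-3\right) K} = 27 \left(- \frac{1}{3 K}\right) = - \frac{9}{K}$)
$m{\left(h{\left(-2 \right)},4 \right)} + 5 \left(-46\right) = - \frac{9}{4} + 5 \left(-46\right) = \left(-9\right) \frac{1}{4} - 230 = - \frac{9}{4} - 230 = - \frac{929}{4}$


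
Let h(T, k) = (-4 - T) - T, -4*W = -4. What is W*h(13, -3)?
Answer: -30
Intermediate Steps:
W = 1 (W = -¼*(-4) = 1)
h(T, k) = -4 - 2*T
W*h(13, -3) = 1*(-4 - 2*13) = 1*(-4 - 26) = 1*(-30) = -30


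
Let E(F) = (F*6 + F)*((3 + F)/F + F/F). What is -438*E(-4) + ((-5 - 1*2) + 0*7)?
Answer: 15323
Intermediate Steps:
E(F) = 7*F*(1 + (3 + F)/F) (E(F) = (6*F + F)*((3 + F)/F + 1) = (7*F)*(1 + (3 + F)/F) = 7*F*(1 + (3 + F)/F))
-438*E(-4) + ((-5 - 1*2) + 0*7) = -438*(21 + 14*(-4)) + ((-5 - 1*2) + 0*7) = -438*(21 - 56) + ((-5 - 2) + 0) = -438*(-35) + (-7 + 0) = 15330 - 7 = 15323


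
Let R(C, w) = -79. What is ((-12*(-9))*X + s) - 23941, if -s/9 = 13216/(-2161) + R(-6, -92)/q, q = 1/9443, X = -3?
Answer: 14456577932/2161 ≈ 6.6898e+6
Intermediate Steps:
q = 1/9443 ≈ 0.00010590
s = 14509014597/2161 (s = -9*(13216/(-2161) - 79/1/9443) = -9*(13216*(-1/2161) - 79*9443) = -9*(-13216/2161 - 745997) = -9*(-1612112733/2161) = 14509014597/2161 ≈ 6.7140e+6)
((-12*(-9))*X + s) - 23941 = (-12*(-9)*(-3) + 14509014597/2161) - 23941 = (108*(-3) + 14509014597/2161) - 23941 = (-324 + 14509014597/2161) - 23941 = 14508314433/2161 - 23941 = 14456577932/2161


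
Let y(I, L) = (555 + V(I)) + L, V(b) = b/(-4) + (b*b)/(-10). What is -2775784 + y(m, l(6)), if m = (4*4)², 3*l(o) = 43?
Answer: -41727484/15 ≈ -2.7818e+6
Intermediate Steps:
l(o) = 43/3 (l(o) = (⅓)*43 = 43/3)
V(b) = -b/4 - b²/10 (V(b) = b*(-¼) + b²*(-⅒) = -b/4 - b²/10)
m = 256 (m = 16² = 256)
y(I, L) = 555 + L - I*(5 + 2*I)/20 (y(I, L) = (555 - I*(5 + 2*I)/20) + L = 555 + L - I*(5 + 2*I)/20)
-2775784 + y(m, l(6)) = -2775784 + (555 + 43/3 - ¼*256 - ⅒*256²) = -2775784 + (555 + 43/3 - 64 - ⅒*65536) = -2775784 + (555 + 43/3 - 64 - 32768/5) = -2775784 - 90724/15 = -41727484/15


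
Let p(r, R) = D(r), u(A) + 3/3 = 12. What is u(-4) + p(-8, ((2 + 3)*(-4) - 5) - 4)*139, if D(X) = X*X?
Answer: 8907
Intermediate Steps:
u(A) = 11 (u(A) = -1 + 12 = 11)
D(X) = X**2
p(r, R) = r**2
u(-4) + p(-8, ((2 + 3)*(-4) - 5) - 4)*139 = 11 + (-8)**2*139 = 11 + 64*139 = 11 + 8896 = 8907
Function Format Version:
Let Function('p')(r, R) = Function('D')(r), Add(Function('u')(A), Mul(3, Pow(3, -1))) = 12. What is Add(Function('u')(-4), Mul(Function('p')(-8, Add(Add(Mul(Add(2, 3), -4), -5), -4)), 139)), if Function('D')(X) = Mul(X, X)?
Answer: 8907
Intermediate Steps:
Function('u')(A) = 11 (Function('u')(A) = Add(-1, 12) = 11)
Function('D')(X) = Pow(X, 2)
Function('p')(r, R) = Pow(r, 2)
Add(Function('u')(-4), Mul(Function('p')(-8, Add(Add(Mul(Add(2, 3), -4), -5), -4)), 139)) = Add(11, Mul(Pow(-8, 2), 139)) = Add(11, Mul(64, 139)) = Add(11, 8896) = 8907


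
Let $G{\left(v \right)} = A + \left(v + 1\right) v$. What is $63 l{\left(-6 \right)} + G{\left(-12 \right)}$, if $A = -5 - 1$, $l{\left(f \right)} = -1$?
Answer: $63$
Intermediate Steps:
$A = -6$ ($A = -5 - 1 = -6$)
$G{\left(v \right)} = -6 + v \left(1 + v\right)$ ($G{\left(v \right)} = -6 + \left(v + 1\right) v = -6 + \left(1 + v\right) v = -6 + v \left(1 + v\right)$)
$63 l{\left(-6 \right)} + G{\left(-12 \right)} = 63 \left(-1\right) - \left(18 - 144\right) = -63 - -126 = -63 + 126 = 63$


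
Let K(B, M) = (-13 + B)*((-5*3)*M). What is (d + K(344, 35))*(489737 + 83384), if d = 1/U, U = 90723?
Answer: -9035475694760204/90723 ≈ -9.9594e+10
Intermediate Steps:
K(B, M) = -15*M*(-13 + B) (K(B, M) = (-13 + B)*(-15*M) = -15*M*(-13 + B))
d = 1/90723 ≈ 1.1023e-5
(d + K(344, 35))*(489737 + 83384) = (1/90723 + 15*35*(13 - 1*344))*(489737 + 83384) = (1/90723 + 15*35*(13 - 344))*573121 = (1/90723 + 15*35*(-331))*573121 = (1/90723 - 173775)*573121 = -15765389324/90723*573121 = -9035475694760204/90723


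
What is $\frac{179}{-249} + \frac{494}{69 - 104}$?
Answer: $- \frac{129271}{8715} \approx -14.833$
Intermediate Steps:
$\frac{179}{-249} + \frac{494}{69 - 104} = 179 \left(- \frac{1}{249}\right) + \frac{494}{69 - 104} = - \frac{179}{249} + \frac{494}{-35} = - \frac{179}{249} + 494 \left(- \frac{1}{35}\right) = - \frac{179}{249} - \frac{494}{35} = - \frac{129271}{8715}$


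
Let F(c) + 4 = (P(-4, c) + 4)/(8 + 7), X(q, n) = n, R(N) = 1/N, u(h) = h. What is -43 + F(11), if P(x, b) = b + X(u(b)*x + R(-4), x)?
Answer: -694/15 ≈ -46.267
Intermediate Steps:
R(N) = 1/N
P(x, b) = b + x
F(c) = -4 + c/15 (F(c) = -4 + ((c - 4) + 4)/(8 + 7) = -4 + ((-4 + c) + 4)/15 = -4 + c*(1/15) = -4 + c/15)
-43 + F(11) = -43 + (-4 + (1/15)*11) = -43 + (-4 + 11/15) = -43 - 49/15 = -694/15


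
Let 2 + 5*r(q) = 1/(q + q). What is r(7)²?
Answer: 729/4900 ≈ 0.14878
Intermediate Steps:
r(q) = -⅖ + 1/(10*q) (r(q) = -⅖ + 1/(5*(q + q)) = -⅖ + 1/(5*((2*q))) = -⅖ + (1/(2*q))/5 = -⅖ + 1/(10*q))
r(7)² = ((⅒)*(1 - 4*7)/7)² = ((⅒)*(⅐)*(1 - 28))² = ((⅒)*(⅐)*(-27))² = (-27/70)² = 729/4900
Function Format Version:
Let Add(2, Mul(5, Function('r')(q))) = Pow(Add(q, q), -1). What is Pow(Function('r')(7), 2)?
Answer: Rational(729, 4900) ≈ 0.14878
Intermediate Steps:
Function('r')(q) = Add(Rational(-2, 5), Mul(Rational(1, 10), Pow(q, -1))) (Function('r')(q) = Add(Rational(-2, 5), Mul(Rational(1, 5), Pow(Add(q, q), -1))) = Add(Rational(-2, 5), Mul(Rational(1, 5), Pow(Mul(2, q), -1))) = Add(Rational(-2, 5), Mul(Rational(1, 5), Mul(Rational(1, 2), Pow(q, -1)))) = Add(Rational(-2, 5), Mul(Rational(1, 10), Pow(q, -1))))
Pow(Function('r')(7), 2) = Pow(Mul(Rational(1, 10), Pow(7, -1), Add(1, Mul(-4, 7))), 2) = Pow(Mul(Rational(1, 10), Rational(1, 7), Add(1, -28)), 2) = Pow(Mul(Rational(1, 10), Rational(1, 7), -27), 2) = Pow(Rational(-27, 70), 2) = Rational(729, 4900)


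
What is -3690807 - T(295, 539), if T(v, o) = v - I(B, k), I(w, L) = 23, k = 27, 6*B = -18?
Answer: -3691079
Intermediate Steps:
B = -3 (B = (⅙)*(-18) = -3)
T(v, o) = -23 + v (T(v, o) = v - 1*23 = v - 23 = -23 + v)
-3690807 - T(295, 539) = -3690807 - (-23 + 295) = -3690807 - 1*272 = -3690807 - 272 = -3691079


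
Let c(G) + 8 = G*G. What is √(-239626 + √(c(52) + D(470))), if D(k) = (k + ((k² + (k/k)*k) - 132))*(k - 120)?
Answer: √(-239626 + 4*√4850031) ≈ 480.43*I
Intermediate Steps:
c(G) = -8 + G² (c(G) = -8 + G*G = -8 + G²)
D(k) = (-120 + k)*(-132 + k² + 2*k) (D(k) = (k + ((k² + 1*k) - 132))*(-120 + k) = (k + ((k² + k) - 132))*(-120 + k) = (k + ((k + k²) - 132))*(-120 + k) = (k + (-132 + k + k²))*(-120 + k) = (-132 + k² + 2*k)*(-120 + k) = (-120 + k)*(-132 + k² + 2*k))
√(-239626 + √(c(52) + D(470))) = √(-239626 + √((-8 + 52²) + (15840 + 470³ - 372*470 - 118*470²))) = √(-239626 + √((-8 + 2704) + (15840 + 103823000 - 174840 - 118*220900))) = √(-239626 + √(2696 + (15840 + 103823000 - 174840 - 26066200))) = √(-239626 + √(2696 + 77597800)) = √(-239626 + √77600496) = √(-239626 + 4*√4850031)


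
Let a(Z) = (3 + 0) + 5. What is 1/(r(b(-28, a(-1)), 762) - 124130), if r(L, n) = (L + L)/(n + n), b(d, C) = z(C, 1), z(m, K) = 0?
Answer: -1/124130 ≈ -8.0561e-6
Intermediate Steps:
a(Z) = 8 (a(Z) = 3 + 5 = 8)
b(d, C) = 0
r(L, n) = L/n (r(L, n) = (2*L)/((2*n)) = (2*L)*(1/(2*n)) = L/n)
1/(r(b(-28, a(-1)), 762) - 124130) = 1/(0/762 - 124130) = 1/(0*(1/762) - 124130) = 1/(0 - 124130) = 1/(-124130) = -1/124130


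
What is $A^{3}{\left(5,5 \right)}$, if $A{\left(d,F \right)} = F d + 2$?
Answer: $19683$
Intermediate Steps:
$A{\left(d,F \right)} = 2 + F d$
$A^{3}{\left(5,5 \right)} = \left(2 + 5 \cdot 5\right)^{3} = \left(2 + 25\right)^{3} = 27^{3} = 19683$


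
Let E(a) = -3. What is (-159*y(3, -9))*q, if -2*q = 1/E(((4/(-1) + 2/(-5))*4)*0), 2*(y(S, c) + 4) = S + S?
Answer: 53/2 ≈ 26.500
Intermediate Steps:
y(S, c) = -4 + S (y(S, c) = -4 + (S + S)/2 = -4 + (2*S)/2 = -4 + S)
q = ⅙ (q = -½/(-3) = -½*(-⅓) = ⅙ ≈ 0.16667)
(-159*y(3, -9))*q = -159*(-4 + 3)*(⅙) = -159*(-1)*(⅙) = 159*(⅙) = 53/2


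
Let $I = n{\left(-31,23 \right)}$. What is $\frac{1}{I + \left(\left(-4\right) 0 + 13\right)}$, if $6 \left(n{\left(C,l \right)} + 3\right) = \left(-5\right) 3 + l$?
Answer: $\frac{3}{34} \approx 0.088235$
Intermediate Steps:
$n{\left(C,l \right)} = - \frac{11}{2} + \frac{l}{6}$ ($n{\left(C,l \right)} = -3 + \frac{\left(-5\right) 3 + l}{6} = -3 + \frac{-15 + l}{6} = -3 + \left(- \frac{5}{2} + \frac{l}{6}\right) = - \frac{11}{2} + \frac{l}{6}$)
$I = - \frac{5}{3}$ ($I = - \frac{11}{2} + \frac{1}{6} \cdot 23 = - \frac{11}{2} + \frac{23}{6} = - \frac{5}{3} \approx -1.6667$)
$\frac{1}{I + \left(\left(-4\right) 0 + 13\right)} = \frac{1}{- \frac{5}{3} + \left(\left(-4\right) 0 + 13\right)} = \frac{1}{- \frac{5}{3} + \left(0 + 13\right)} = \frac{1}{- \frac{5}{3} + 13} = \frac{1}{\frac{34}{3}} = \frac{3}{34}$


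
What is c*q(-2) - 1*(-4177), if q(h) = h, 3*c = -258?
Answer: 4349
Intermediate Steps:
c = -86 (c = (⅓)*(-258) = -86)
c*q(-2) - 1*(-4177) = -86*(-2) - 1*(-4177) = 172 + 4177 = 4349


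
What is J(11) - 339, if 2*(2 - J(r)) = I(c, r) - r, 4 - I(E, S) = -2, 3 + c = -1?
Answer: -669/2 ≈ -334.50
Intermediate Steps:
c = -4 (c = -3 - 1 = -4)
I(E, S) = 6 (I(E, S) = 4 - 1*(-2) = 4 + 2 = 6)
J(r) = -1 + r/2 (J(r) = 2 - (6 - r)/2 = 2 + (-3 + r/2) = -1 + r/2)
J(11) - 339 = (-1 + (½)*11) - 339 = (-1 + 11/2) - 339 = 9/2 - 339 = -669/2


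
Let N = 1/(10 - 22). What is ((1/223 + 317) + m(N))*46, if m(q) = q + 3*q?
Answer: 9745238/669 ≈ 14567.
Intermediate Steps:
N = -1/12 (N = 1/(-12) = -1/12 ≈ -0.083333)
m(q) = 4*q
((1/223 + 317) + m(N))*46 = ((1/223 + 317) + 4*(-1/12))*46 = ((1/223 + 317) - 1/3)*46 = (70692/223 - 1/3)*46 = (211853/669)*46 = 9745238/669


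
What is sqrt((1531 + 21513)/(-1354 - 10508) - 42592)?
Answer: 71*I*sqrt(33025126)/1977 ≈ 206.38*I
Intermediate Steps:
sqrt((1531 + 21513)/(-1354 - 10508) - 42592) = sqrt(23044/(-11862) - 42592) = sqrt(23044*(-1/11862) - 42592) = sqrt(-11522/5931 - 42592) = sqrt(-252624674/5931) = 71*I*sqrt(33025126)/1977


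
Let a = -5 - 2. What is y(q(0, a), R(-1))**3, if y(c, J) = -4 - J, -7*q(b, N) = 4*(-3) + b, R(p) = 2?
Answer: -216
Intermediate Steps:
a = -7
q(b, N) = 12/7 - b/7 (q(b, N) = -(4*(-3) + b)/7 = -(-12 + b)/7 = 12/7 - b/7)
y(q(0, a), R(-1))**3 = (-4 - 1*2)**3 = (-4 - 2)**3 = (-6)**3 = -216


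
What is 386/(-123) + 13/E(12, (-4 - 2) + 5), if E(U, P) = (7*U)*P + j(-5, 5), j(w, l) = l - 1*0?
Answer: -32093/9717 ≈ -3.3028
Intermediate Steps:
j(w, l) = l (j(w, l) = l + 0 = l)
E(U, P) = 5 + 7*P*U (E(U, P) = (7*U)*P + 5 = 7*P*U + 5 = 5 + 7*P*U)
386/(-123) + 13/E(12, (-4 - 2) + 5) = 386/(-123) + 13/(5 + 7*((-4 - 2) + 5)*12) = 386*(-1/123) + 13/(5 + 7*(-6 + 5)*12) = -386/123 + 13/(5 + 7*(-1)*12) = -386/123 + 13/(5 - 84) = -386/123 + 13/(-79) = -386/123 + 13*(-1/79) = -386/123 - 13/79 = -32093/9717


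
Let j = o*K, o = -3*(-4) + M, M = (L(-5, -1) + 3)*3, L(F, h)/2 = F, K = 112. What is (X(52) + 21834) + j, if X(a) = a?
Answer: 20878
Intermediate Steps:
L(F, h) = 2*F
M = -21 (M = (2*(-5) + 3)*3 = (-10 + 3)*3 = -7*3 = -21)
o = -9 (o = -3*(-4) - 21 = 12 - 21 = -9)
j = -1008 (j = -9*112 = -1008)
(X(52) + 21834) + j = (52 + 21834) - 1008 = 21886 - 1008 = 20878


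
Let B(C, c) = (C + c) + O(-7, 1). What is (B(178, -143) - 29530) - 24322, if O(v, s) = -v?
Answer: -53810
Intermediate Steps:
B(C, c) = 7 + C + c (B(C, c) = (C + c) - 1*(-7) = (C + c) + 7 = 7 + C + c)
(B(178, -143) - 29530) - 24322 = ((7 + 178 - 143) - 29530) - 24322 = (42 - 29530) - 24322 = -29488 - 24322 = -53810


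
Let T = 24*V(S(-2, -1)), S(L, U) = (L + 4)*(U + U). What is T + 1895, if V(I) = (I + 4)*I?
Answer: 1895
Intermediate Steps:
S(L, U) = 2*U*(4 + L) (S(L, U) = (4 + L)*(2*U) = 2*U*(4 + L))
V(I) = I*(4 + I) (V(I) = (4 + I)*I = I*(4 + I))
T = 0 (T = 24*((2*(-1)*(4 - 2))*(4 + 2*(-1)*(4 - 2))) = 24*((2*(-1)*2)*(4 + 2*(-1)*2)) = 24*(-4*(4 - 4)) = 24*(-4*0) = 24*0 = 0)
T + 1895 = 0 + 1895 = 1895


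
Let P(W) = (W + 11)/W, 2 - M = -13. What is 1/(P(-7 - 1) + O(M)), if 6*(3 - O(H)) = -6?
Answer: 8/29 ≈ 0.27586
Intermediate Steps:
M = 15 (M = 2 - 1*(-13) = 2 + 13 = 15)
O(H) = 4 (O(H) = 3 - 1/6*(-6) = 3 + 1 = 4)
P(W) = (11 + W)/W
1/(P(-7 - 1) + O(M)) = 1/((11 + (-7 - 1))/(-7 - 1) + 4) = 1/((11 - 8)/(-8) + 4) = 1/(-1/8*3 + 4) = 1/(-3/8 + 4) = 1/(29/8) = 8/29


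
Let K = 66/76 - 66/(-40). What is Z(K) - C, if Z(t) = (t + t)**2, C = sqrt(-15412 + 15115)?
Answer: 915849/36100 - 3*I*sqrt(33) ≈ 25.37 - 17.234*I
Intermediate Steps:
C = 3*I*sqrt(33) (C = sqrt(-297) = 3*I*sqrt(33) ≈ 17.234*I)
K = 957/380 (K = 66*(1/76) - 66*(-1/40) = 33/38 + 33/20 = 957/380 ≈ 2.5184)
Z(t) = 4*t**2 (Z(t) = (2*t)**2 = 4*t**2)
Z(K) - C = 4*(957/380)**2 - 3*I*sqrt(33) = 4*(915849/144400) - 3*I*sqrt(33) = 915849/36100 - 3*I*sqrt(33)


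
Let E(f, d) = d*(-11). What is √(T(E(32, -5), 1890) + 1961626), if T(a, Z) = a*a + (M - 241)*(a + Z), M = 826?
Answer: 2*√775619 ≈ 1761.4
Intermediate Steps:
E(f, d) = -11*d
T(a, Z) = a² + 585*Z + 585*a (T(a, Z) = a*a + (826 - 241)*(a + Z) = a² + 585*(Z + a) = a² + (585*Z + 585*a) = a² + 585*Z + 585*a)
√(T(E(32, -5), 1890) + 1961626) = √(((-11*(-5))² + 585*1890 + 585*(-11*(-5))) + 1961626) = √((55² + 1105650 + 585*55) + 1961626) = √((3025 + 1105650 + 32175) + 1961626) = √(1140850 + 1961626) = √3102476 = 2*√775619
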